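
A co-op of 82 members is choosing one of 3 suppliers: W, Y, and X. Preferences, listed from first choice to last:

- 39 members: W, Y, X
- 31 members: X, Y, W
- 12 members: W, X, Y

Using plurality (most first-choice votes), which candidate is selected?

First-place votes: W 51, Y 0, X 31.
W has the most first-place votes.

W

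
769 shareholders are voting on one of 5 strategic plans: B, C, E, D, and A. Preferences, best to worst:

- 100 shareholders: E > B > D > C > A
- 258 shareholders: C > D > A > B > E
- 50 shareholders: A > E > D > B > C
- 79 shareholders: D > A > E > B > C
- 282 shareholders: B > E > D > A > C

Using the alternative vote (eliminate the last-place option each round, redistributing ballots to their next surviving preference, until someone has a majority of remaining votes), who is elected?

B

Round 1: B 282, C 258, E 100, D 79, A 50. Eliminate A.
Round 2: B 282, C 258, E 150, D 79. Eliminate D.
Round 3: B 282, C 258, E 229. Eliminate E.
Round 4: B 511, C 258. B has a majority.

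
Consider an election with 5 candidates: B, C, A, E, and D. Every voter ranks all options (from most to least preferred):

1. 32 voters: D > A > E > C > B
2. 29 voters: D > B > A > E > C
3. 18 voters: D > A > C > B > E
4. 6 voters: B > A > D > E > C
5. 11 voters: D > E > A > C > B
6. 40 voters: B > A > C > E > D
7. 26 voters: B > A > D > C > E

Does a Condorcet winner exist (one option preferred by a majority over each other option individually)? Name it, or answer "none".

D vs B: 90–72 for D.
D vs C: 122–40 for D.
D vs A: 90–72 for D.
D vs E: 122–40 for D.
D beats every other option head-to-head.

D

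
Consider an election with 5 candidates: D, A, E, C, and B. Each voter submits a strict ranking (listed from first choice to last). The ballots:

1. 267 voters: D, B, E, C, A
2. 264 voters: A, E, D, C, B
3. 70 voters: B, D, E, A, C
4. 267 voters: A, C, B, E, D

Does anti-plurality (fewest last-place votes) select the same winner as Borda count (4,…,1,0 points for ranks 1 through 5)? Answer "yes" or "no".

Anti-plurality — last-place votes: D 267, A 267, E 0, C 70, B 264. Winner: E.
Borda — scores: D 1806, A 2194, E 1733, C 1332, B 1615. Winner: A.
The two methods disagree.

no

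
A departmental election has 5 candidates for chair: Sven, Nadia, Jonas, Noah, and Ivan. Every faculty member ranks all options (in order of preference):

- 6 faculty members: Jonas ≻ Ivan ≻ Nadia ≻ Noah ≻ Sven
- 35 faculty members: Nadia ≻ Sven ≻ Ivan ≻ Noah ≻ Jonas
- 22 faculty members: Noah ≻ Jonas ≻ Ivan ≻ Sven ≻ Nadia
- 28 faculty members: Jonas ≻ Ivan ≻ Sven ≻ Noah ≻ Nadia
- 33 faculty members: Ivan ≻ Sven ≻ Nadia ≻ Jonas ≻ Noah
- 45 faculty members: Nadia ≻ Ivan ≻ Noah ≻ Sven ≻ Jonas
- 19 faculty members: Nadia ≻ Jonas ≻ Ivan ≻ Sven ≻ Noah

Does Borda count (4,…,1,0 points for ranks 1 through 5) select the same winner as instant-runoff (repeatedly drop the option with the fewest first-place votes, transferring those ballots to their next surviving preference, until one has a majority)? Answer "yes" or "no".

Borda — scores: Sven 346, Nadia 474, Jonas 292, Noah 247, Ivan 521. Winner: Ivan.
Instant-runoff — R1 Sven 0, Nadia 99, Jonas 34, Noah 22, Ivan 33 (Nadia winner). Winner: Nadia.
The two methods disagree.

no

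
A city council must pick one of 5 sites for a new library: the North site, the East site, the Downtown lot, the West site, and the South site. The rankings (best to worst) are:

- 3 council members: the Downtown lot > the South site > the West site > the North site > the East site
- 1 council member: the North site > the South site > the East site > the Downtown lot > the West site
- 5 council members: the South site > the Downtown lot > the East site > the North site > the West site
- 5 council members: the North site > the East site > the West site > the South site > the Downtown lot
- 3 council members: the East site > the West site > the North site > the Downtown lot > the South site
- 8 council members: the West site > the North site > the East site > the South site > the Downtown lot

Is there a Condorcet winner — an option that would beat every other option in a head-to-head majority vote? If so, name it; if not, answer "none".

Checking pairwise contests:
the West site beats the North site 14–11.
the North site beats the East site 17–8.
the North site beats the Downtown lot 17–8.
the East site beats the West site 14–11.
the North site beats the South site 17–8.
Every option loses at least one head-to-head, so there is no Condorcet winner.

none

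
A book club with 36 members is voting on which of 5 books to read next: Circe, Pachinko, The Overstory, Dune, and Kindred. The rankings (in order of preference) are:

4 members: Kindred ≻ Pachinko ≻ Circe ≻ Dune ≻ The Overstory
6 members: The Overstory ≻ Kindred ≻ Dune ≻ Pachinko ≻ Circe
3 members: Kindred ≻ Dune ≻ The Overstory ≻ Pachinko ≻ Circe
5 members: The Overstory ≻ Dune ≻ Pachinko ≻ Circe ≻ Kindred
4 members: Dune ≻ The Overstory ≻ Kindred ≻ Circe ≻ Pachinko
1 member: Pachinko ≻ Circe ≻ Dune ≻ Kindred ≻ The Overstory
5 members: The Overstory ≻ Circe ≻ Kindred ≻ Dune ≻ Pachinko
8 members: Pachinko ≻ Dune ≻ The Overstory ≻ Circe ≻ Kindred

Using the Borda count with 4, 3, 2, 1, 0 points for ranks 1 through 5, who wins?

Circe: 4·2 + 6·0 + 3·0 + 5·1 + 4·1 + 1·3 + 5·3 + 8·1 = 43
Pachinko: 4·3 + 6·1 + 3·1 + 5·2 + 4·0 + 1·4 + 5·0 + 8·4 = 67
The Overstory: 4·0 + 6·4 + 3·2 + 5·4 + 4·3 + 1·0 + 5·4 + 8·2 = 98
Dune: 4·1 + 6·2 + 3·3 + 5·3 + 4·4 + 1·2 + 5·1 + 8·3 = 87
Kindred: 4·4 + 6·3 + 3·4 + 5·0 + 4·2 + 1·1 + 5·2 + 8·0 = 65
The Overstory has the highest Borda score (98).

The Overstory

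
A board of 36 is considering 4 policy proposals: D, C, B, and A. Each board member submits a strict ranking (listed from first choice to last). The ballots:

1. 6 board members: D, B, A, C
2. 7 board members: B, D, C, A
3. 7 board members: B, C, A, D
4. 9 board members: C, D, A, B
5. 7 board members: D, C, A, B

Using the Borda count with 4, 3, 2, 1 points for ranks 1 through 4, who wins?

D

D: 6·4 + 7·3 + 7·1 + 9·3 + 7·4 = 107
C: 6·1 + 7·2 + 7·3 + 9·4 + 7·3 = 98
B: 6·3 + 7·4 + 7·4 + 9·1 + 7·1 = 90
A: 6·2 + 7·1 + 7·2 + 9·2 + 7·2 = 65
D has the highest Borda score (107).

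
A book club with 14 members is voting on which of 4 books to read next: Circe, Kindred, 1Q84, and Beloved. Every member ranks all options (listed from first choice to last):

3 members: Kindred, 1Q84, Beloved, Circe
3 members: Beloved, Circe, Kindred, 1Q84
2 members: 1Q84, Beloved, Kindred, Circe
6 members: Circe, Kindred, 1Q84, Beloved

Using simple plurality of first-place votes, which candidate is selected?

First-place votes: Circe 6, Kindred 3, 1Q84 2, Beloved 3.
Circe has the most first-place votes.

Circe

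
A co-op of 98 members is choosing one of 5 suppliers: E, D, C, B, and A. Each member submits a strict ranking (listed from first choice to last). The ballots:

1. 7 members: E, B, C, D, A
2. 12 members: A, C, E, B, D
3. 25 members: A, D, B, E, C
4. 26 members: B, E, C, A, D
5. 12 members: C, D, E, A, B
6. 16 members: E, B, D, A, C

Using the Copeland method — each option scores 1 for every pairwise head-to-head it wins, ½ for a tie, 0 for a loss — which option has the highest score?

E: beats D, C, and A; loses to B → score 3.
D: loses to E, C, B, and A → score 0.
C: beats D; loses to E, B, and A → score 1.
B: beats E, D, and C; ties A → score 3.5.
A: beats D and C; ties B; loses to E → score 2.5.
B has the best pairwise record.

B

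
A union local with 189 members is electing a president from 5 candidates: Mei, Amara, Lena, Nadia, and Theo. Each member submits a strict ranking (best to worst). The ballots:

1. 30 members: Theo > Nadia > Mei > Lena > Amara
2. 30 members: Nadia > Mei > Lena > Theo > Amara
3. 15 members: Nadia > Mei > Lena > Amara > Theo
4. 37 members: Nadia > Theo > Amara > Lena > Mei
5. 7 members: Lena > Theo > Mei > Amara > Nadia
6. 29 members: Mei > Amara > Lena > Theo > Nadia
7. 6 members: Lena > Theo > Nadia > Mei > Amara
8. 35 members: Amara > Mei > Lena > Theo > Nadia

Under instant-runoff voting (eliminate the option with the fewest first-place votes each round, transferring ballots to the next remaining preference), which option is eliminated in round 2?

Mei

Round 1: Mei 29, Amara 35, Lena 13, Nadia 82, Theo 30. Eliminate Lena.
Round 2: Mei 29, Amara 35, Nadia 82, Theo 43. Eliminate Mei.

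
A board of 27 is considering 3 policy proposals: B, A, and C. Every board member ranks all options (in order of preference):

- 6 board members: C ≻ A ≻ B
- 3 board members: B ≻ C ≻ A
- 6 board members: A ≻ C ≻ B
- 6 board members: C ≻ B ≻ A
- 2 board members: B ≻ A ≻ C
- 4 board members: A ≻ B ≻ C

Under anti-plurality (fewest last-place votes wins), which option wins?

C

Last-place votes: B 12, A 9, C 6.
C is ranked last by the fewest voters, so C wins.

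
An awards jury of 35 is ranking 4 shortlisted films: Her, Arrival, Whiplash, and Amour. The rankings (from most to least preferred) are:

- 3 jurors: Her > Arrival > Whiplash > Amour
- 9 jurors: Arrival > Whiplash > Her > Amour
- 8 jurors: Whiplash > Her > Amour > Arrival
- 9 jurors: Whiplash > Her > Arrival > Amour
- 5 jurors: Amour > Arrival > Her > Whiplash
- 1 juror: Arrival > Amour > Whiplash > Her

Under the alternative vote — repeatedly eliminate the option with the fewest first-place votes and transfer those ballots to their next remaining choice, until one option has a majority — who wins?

Round 1: Her 3, Arrival 10, Whiplash 17, Amour 5. Eliminate Her.
Round 2: Arrival 13, Whiplash 17, Amour 5. Eliminate Amour.
Round 3: Arrival 18, Whiplash 17. Arrival has a majority.

Arrival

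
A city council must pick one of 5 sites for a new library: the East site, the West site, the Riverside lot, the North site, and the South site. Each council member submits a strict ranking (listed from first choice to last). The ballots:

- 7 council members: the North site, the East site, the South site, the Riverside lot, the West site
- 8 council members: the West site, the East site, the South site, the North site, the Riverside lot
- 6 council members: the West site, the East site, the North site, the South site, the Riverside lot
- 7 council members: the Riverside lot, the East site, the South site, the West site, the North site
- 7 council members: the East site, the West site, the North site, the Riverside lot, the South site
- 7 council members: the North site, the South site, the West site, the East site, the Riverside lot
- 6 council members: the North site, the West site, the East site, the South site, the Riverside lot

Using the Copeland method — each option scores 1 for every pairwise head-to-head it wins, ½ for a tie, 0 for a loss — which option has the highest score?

the East site: beats the Riverside lot, the North site, and the South site; loses to the West site → score 3.
the West site: beats the East site, the Riverside lot, the North site, and the South site → score 4.
the Riverside lot: loses to the East site, the West site, the North site, and the South site → score 0.
the North site: beats the Riverside lot and the South site; loses to the East site and the West site → score 2.
the South site: beats the Riverside lot; loses to the East site, the West site, and the North site → score 1.
the West site has the best pairwise record.

the West site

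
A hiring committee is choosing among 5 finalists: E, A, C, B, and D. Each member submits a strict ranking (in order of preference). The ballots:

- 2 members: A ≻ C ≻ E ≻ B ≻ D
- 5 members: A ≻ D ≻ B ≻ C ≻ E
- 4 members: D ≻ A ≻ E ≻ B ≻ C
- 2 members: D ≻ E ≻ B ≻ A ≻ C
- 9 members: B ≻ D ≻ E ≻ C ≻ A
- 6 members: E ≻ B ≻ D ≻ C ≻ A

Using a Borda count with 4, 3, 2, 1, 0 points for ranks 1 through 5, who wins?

D

E: 2·2 + 5·0 + 4·2 + 2·3 + 9·2 + 6·4 = 60
A: 2·4 + 5·4 + 4·3 + 2·1 + 9·0 + 6·0 = 42
C: 2·3 + 5·1 + 4·0 + 2·0 + 9·1 + 6·1 = 26
B: 2·1 + 5·2 + 4·1 + 2·2 + 9·4 + 6·3 = 74
D: 2·0 + 5·3 + 4·4 + 2·4 + 9·3 + 6·2 = 78
D has the highest Borda score (78).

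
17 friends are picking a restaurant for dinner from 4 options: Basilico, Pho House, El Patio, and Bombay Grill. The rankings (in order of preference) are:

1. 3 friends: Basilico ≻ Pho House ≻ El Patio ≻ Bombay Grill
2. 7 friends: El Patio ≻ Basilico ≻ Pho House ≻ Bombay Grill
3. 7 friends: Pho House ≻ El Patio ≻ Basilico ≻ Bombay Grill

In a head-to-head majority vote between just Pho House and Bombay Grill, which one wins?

Voters preferring Pho House to Bombay Grill: 17; preferring Bombay Grill to Pho House: 0.
Pho House wins the head-to-head.

Pho House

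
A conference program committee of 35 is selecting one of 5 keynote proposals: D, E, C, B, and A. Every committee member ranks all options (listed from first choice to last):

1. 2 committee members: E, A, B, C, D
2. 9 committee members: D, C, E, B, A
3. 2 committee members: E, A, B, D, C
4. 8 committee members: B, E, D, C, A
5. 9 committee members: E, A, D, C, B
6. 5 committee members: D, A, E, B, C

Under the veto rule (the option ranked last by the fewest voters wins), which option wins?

Last-place votes: D 2, E 0, C 7, B 9, A 17.
E is ranked last by the fewest voters, so E wins.

E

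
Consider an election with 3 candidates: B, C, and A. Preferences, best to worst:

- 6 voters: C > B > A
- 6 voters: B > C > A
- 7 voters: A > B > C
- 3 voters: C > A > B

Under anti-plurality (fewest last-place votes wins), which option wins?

Last-place votes: B 3, C 7, A 12.
B is ranked last by the fewest voters, so B wins.

B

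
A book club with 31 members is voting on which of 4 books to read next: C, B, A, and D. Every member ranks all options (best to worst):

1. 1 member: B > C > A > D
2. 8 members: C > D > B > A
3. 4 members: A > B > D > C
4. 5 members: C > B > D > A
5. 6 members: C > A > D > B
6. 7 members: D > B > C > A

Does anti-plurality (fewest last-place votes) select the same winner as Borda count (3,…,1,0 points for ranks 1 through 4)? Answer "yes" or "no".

no

Anti-plurality — last-place votes: C 4, B 6, A 20, D 1. Winner: D.
Borda — scores: C 66, B 43, A 25, D 52. Winner: C.
The two methods disagree.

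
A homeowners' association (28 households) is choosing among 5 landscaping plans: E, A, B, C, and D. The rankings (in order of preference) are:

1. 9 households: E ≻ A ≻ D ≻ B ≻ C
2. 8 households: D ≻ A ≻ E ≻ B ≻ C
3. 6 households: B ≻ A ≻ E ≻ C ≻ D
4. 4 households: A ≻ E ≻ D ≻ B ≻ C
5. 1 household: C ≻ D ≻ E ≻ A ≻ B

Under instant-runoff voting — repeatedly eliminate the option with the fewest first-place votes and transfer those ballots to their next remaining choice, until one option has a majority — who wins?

Round 1: E 9, A 4, B 6, C 1, D 8. Eliminate C.
Round 2: E 9, A 4, B 6, D 9. Eliminate A.
Round 3: E 13, B 6, D 9. Eliminate B.
Round 4: E 19, D 9. E has a majority.

E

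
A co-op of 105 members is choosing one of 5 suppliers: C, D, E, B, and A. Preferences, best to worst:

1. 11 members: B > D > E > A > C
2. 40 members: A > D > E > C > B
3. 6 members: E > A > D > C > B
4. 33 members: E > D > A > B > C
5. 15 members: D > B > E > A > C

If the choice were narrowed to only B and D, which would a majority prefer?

Voters preferring B to D: 11; preferring D to B: 94.
D wins the head-to-head.

D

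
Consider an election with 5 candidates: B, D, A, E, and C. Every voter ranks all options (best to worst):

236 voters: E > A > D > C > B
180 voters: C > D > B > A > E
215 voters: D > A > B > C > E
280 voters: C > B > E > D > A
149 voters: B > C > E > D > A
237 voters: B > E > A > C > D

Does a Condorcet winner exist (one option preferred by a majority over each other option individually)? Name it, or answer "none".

none

Checking pairwise contests:
C beats B 696–601.
B beats D 666–631.
B beats A 846–451.
B beats E 1061–236.
A beats C 688–609.
Every option loses at least one head-to-head, so there is no Condorcet winner.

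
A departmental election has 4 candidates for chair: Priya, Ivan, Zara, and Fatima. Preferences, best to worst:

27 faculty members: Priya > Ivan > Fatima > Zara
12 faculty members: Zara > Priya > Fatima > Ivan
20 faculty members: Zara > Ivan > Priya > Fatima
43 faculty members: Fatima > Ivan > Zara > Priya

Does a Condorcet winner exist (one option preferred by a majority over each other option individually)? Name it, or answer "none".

Checking pairwise contests:
Ivan beats Priya 63–39.
Fatima beats Ivan 55–47.
Ivan beats Zara 70–32.
Priya beats Fatima 59–43.
Every option loses at least one head-to-head, so there is no Condorcet winner.

none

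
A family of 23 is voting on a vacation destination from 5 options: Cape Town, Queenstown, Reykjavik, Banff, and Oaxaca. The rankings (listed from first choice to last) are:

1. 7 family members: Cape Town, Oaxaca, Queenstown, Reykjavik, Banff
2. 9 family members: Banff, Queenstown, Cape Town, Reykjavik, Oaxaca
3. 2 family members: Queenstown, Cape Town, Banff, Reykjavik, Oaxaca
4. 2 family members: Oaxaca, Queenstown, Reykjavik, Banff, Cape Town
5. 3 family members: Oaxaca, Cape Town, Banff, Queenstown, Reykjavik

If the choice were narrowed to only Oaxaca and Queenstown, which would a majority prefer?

Oaxaca

Voters preferring Oaxaca to Queenstown: 12; preferring Queenstown to Oaxaca: 11.
Oaxaca wins the head-to-head.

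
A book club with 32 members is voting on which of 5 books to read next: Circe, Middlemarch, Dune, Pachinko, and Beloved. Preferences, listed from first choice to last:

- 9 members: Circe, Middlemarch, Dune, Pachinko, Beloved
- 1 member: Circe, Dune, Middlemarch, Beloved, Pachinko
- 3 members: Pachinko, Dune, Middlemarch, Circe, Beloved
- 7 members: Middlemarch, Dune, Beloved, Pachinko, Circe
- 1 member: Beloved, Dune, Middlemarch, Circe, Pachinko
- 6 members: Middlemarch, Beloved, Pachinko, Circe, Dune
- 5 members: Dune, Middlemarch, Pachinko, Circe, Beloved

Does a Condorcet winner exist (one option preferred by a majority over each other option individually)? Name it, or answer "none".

Middlemarch

Middlemarch vs Circe: 22–10 for Middlemarch.
Middlemarch vs Dune: 22–10 for Middlemarch.
Middlemarch vs Pachinko: 29–3 for Middlemarch.
Middlemarch vs Beloved: 31–1 for Middlemarch.
Middlemarch beats every other option head-to-head.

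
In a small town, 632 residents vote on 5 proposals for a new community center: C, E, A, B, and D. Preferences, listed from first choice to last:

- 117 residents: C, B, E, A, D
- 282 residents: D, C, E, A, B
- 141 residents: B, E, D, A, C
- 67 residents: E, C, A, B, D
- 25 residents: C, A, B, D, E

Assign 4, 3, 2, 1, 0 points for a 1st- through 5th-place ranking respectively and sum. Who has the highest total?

C

C: 117·4 + 282·3 + 141·0 + 67·3 + 25·4 = 1615
E: 117·2 + 282·2 + 141·3 + 67·4 + 25·0 = 1489
A: 117·1 + 282·1 + 141·1 + 67·2 + 25·3 = 749
B: 117·3 + 282·0 + 141·4 + 67·1 + 25·2 = 1032
D: 117·0 + 282·4 + 141·2 + 67·0 + 25·1 = 1435
C has the highest Borda score (1615).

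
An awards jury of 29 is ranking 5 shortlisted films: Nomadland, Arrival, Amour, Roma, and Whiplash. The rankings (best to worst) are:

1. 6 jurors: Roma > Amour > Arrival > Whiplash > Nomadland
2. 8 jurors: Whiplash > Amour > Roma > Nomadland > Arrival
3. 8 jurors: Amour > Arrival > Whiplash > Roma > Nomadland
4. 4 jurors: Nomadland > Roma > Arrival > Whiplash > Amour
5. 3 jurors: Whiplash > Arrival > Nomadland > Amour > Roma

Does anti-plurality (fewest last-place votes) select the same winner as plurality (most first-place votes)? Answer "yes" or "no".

yes

Anti-plurality — last-place votes: Nomadland 14, Arrival 8, Amour 4, Roma 3, Whiplash 0. Winner: Whiplash.
Plurality — first-place votes: Nomadland 4, Arrival 0, Amour 8, Roma 6, Whiplash 11. Winner: Whiplash.
The two methods agree.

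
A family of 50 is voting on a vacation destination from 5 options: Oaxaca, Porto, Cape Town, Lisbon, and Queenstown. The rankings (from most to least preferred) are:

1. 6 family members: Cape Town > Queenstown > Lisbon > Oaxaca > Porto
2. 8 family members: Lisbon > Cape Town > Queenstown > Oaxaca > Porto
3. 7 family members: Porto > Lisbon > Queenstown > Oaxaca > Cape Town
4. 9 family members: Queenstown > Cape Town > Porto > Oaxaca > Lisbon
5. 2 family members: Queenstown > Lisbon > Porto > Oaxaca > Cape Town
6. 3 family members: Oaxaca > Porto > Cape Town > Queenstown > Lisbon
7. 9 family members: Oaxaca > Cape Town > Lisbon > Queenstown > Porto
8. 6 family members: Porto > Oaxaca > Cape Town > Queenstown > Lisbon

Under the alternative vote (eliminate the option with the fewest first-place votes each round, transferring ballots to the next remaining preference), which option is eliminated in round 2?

Round 1: Oaxaca 12, Porto 13, Cape Town 6, Lisbon 8, Queenstown 11. Eliminate Cape Town.
Round 2: Oaxaca 12, Porto 13, Lisbon 8, Queenstown 17. Eliminate Lisbon.

Lisbon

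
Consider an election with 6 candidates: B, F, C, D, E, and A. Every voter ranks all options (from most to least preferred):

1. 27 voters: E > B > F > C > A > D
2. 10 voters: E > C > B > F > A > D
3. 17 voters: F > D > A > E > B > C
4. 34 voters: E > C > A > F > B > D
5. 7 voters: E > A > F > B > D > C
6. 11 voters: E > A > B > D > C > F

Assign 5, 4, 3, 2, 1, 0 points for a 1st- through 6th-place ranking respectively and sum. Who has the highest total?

E

B: 27·4 + 10·3 + 17·1 + 34·1 + 7·2 + 11·3 = 236
F: 27·3 + 10·2 + 17·5 + 34·2 + 7·3 + 11·0 = 275
C: 27·2 + 10·4 + 17·0 + 34·4 + 7·0 + 11·1 = 241
D: 27·0 + 10·0 + 17·4 + 34·0 + 7·1 + 11·2 = 97
E: 27·5 + 10·5 + 17·2 + 34·5 + 7·5 + 11·5 = 479
A: 27·1 + 10·1 + 17·3 + 34·3 + 7·4 + 11·4 = 262
E has the highest Borda score (479).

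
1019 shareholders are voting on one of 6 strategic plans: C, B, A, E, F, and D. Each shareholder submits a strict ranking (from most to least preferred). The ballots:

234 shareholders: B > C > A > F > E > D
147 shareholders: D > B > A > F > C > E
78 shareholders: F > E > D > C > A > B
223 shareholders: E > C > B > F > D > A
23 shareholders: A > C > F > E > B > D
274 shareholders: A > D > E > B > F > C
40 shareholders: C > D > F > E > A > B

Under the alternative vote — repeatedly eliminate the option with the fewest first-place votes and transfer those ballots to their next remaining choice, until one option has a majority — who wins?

Round 1: C 40, B 234, A 297, E 223, F 78, D 147. Eliminate C.
Round 2: B 234, A 297, E 223, F 78, D 187. Eliminate F.
Round 3: B 234, A 297, E 301, D 187. Eliminate D.
Round 4: B 381, A 297, E 341. Eliminate A.
Round 5: B 381, E 638. E has a majority.

E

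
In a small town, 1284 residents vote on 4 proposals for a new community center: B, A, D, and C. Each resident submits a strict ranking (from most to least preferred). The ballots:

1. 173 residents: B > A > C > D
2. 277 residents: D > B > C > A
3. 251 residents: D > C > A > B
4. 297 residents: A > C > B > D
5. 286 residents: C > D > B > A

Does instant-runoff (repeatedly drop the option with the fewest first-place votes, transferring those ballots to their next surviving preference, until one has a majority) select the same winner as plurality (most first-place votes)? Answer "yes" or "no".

Instant-runoff — R1 B 173, A 297, D 528, C 286 (B out); R2 A 470, D 528, C 286 (C out); R3 A 470, D 814 (D winner). Winner: D.
Plurality — first-place votes: B 173, A 297, D 528, C 286. Winner: D.
The two methods agree.

yes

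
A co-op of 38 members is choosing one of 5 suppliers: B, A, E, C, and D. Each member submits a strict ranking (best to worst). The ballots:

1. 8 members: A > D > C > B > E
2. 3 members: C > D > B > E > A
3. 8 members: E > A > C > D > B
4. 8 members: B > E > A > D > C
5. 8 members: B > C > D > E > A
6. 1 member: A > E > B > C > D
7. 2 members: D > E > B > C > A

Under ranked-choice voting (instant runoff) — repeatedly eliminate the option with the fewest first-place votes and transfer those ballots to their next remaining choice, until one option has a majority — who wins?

Round 1: B 16, A 9, E 8, C 3, D 2. Eliminate D.
Round 2: B 16, A 9, E 10, C 3. Eliminate C.
Round 3: B 19, A 9, E 10. Eliminate A.
Round 4: B 27, E 11. B has a majority.

B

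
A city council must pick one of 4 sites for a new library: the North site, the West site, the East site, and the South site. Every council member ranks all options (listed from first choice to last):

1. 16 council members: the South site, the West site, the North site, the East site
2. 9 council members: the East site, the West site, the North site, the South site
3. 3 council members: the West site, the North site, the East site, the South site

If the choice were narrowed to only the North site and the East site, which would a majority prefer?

Voters preferring the North site to the East site: 19; preferring the East site to the North site: 9.
the North site wins the head-to-head.

the North site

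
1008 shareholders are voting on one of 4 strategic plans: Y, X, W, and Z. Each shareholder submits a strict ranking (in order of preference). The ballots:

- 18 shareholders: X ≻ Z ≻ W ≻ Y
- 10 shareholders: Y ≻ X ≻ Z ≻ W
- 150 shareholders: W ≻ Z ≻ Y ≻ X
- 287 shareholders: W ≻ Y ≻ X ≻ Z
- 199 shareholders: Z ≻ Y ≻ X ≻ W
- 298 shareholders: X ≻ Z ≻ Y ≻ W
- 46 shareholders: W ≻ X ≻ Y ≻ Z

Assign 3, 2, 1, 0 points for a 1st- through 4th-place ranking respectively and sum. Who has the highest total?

Y: 18·0 + 10·3 + 150·1 + 287·2 + 199·2 + 298·1 + 46·1 = 1496
X: 18·3 + 10·2 + 150·0 + 287·1 + 199·1 + 298·3 + 46·2 = 1546
W: 18·1 + 10·0 + 150·3 + 287·3 + 199·0 + 298·0 + 46·3 = 1467
Z: 18·2 + 10·1 + 150·2 + 287·0 + 199·3 + 298·2 + 46·0 = 1539
X has the highest Borda score (1546).

X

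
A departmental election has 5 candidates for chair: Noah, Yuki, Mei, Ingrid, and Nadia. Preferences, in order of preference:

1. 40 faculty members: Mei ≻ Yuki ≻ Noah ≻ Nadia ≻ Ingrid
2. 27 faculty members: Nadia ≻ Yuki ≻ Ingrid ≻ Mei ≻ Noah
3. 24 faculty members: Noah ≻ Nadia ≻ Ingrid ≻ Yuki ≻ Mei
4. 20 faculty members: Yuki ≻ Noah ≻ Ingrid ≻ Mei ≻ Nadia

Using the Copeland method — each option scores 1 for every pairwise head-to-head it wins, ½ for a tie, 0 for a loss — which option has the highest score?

Yuki

Noah: beats Ingrid and Nadia; loses to Yuki and Mei → score 2.
Yuki: beats Noah, Mei, Ingrid, and Nadia → score 4.
Mei: beats Noah and Nadia; loses to Yuki and Ingrid → score 2.
Ingrid: beats Mei; loses to Noah, Yuki, and Nadia → score 1.
Nadia: beats Ingrid; loses to Noah, Yuki, and Mei → score 1.
Yuki has the best pairwise record.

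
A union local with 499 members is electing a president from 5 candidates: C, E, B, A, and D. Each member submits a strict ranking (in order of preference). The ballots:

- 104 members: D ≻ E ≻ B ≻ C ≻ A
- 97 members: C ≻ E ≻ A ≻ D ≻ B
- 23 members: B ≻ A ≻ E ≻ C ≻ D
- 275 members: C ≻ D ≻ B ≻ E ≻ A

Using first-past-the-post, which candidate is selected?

First-place votes: C 372, E 0, B 23, A 0, D 104.
C has the most first-place votes.

C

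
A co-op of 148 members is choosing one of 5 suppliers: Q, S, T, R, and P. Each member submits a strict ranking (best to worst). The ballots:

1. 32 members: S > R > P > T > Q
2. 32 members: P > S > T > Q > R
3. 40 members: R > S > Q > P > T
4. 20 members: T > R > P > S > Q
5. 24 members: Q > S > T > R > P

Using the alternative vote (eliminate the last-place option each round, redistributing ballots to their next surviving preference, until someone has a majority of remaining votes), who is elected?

S

Round 1: Q 24, S 32, T 20, R 40, P 32. Eliminate T.
Round 2: Q 24, S 32, R 60, P 32. Eliminate Q.
Round 3: S 56, R 60, P 32. Eliminate P.
Round 4: S 88, R 60. S has a majority.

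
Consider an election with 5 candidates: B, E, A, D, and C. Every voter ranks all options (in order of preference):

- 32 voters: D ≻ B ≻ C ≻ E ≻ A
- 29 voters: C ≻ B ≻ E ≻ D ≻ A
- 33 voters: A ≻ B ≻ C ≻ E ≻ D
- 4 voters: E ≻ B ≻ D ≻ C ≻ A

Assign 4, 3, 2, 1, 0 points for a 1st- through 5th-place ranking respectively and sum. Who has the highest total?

B

B: 32·3 + 29·3 + 33·3 + 4·3 = 294
E: 32·1 + 29·2 + 33·1 + 4·4 = 139
A: 32·0 + 29·0 + 33·4 + 4·0 = 132
D: 32·4 + 29·1 + 33·0 + 4·2 = 165
C: 32·2 + 29·4 + 33·2 + 4·1 = 250
B has the highest Borda score (294).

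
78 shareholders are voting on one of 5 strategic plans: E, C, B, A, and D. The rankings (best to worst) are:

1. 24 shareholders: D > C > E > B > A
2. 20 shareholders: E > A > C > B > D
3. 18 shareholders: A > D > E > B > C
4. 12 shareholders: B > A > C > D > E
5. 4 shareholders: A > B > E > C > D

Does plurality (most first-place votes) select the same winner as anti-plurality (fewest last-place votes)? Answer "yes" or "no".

Plurality — first-place votes: E 20, C 0, B 12, A 22, D 24. Winner: D.
Anti-plurality — last-place votes: E 12, C 18, B 0, A 24, D 24. Winner: B.
The two methods disagree.

no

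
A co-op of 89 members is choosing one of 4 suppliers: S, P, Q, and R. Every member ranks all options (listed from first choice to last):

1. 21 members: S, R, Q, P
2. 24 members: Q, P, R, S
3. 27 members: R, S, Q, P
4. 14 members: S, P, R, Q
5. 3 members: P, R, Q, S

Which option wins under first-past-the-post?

S

First-place votes: S 35, P 3, Q 24, R 27.
S has the most first-place votes.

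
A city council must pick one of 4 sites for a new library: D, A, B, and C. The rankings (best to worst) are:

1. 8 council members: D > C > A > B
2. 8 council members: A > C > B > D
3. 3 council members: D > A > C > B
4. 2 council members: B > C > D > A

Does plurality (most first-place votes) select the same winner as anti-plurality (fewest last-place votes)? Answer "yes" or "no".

no

Plurality — first-place votes: D 11, A 8, B 2, C 0. Winner: D.
Anti-plurality — last-place votes: D 8, A 2, B 11, C 0. Winner: C.
The two methods disagree.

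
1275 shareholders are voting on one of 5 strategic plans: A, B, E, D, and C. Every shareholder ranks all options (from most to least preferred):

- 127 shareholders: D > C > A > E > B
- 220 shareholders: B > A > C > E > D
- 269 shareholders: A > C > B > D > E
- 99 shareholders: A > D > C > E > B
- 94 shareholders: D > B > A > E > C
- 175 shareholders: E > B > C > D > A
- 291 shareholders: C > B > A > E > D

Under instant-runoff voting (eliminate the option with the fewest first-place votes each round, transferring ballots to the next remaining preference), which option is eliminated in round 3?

Round 1: A 368, B 220, E 175, D 221, C 291. Eliminate E.
Round 2: A 368, B 395, D 221, C 291. Eliminate D.
Round 3: A 368, B 489, C 418. Eliminate A.

A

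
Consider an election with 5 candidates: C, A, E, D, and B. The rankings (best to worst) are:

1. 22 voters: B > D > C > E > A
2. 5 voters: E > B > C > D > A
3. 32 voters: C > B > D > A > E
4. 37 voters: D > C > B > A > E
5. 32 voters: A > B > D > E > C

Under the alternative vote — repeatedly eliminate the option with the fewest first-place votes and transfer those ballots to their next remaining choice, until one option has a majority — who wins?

Round 1: C 32, A 32, E 5, D 37, B 22. Eliminate E.
Round 2: C 32, A 32, D 37, B 27. Eliminate B.
Round 3: C 37, A 32, D 59. Eliminate A.
Round 4: C 37, D 91. D has a majority.

D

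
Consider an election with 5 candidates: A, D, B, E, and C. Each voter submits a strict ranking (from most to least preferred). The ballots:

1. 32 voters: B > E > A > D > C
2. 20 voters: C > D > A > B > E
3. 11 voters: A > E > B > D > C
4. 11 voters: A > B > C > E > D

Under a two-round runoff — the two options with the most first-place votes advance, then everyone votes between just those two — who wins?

A

Round 1 first-place votes: A 22, D 0, B 32, E 0, C 20.
B and A advance.
Runoff: B is preferred to A by 32 voters; A by 42.
A wins the runoff.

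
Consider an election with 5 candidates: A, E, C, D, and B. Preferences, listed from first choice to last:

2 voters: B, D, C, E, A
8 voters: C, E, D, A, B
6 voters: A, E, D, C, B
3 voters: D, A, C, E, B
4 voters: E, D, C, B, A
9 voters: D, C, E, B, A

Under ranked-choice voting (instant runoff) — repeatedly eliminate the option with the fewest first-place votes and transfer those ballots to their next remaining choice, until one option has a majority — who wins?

Round 1: A 6, E 4, C 8, D 12, B 2. Eliminate B.
Round 2: A 6, E 4, C 8, D 14. Eliminate E.
Round 3: A 6, C 8, D 18. D has a majority.

D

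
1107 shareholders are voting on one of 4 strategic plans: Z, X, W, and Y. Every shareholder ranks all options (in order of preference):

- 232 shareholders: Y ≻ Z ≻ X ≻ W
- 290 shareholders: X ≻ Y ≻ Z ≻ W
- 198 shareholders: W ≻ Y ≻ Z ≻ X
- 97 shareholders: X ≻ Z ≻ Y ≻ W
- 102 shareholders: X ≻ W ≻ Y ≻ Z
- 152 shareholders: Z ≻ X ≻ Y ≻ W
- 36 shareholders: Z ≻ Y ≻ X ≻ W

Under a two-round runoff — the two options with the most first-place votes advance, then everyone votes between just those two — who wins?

X

Round 1 first-place votes: Z 188, X 489, W 198, Y 232.
X and Y advance.
Runoff: X is preferred to Y by 641 voters; Y by 466.
X wins the runoff.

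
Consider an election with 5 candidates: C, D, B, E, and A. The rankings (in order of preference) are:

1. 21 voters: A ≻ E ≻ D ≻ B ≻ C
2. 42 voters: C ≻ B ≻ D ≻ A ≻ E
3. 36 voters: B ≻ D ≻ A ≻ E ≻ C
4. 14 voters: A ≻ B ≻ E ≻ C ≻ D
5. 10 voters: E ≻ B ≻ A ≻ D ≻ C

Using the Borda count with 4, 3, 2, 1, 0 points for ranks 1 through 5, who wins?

C: 21·0 + 42·4 + 36·0 + 14·1 + 10·0 = 182
D: 21·2 + 42·2 + 36·3 + 14·0 + 10·1 = 244
B: 21·1 + 42·3 + 36·4 + 14·3 + 10·3 = 363
E: 21·3 + 42·0 + 36·1 + 14·2 + 10·4 = 167
A: 21·4 + 42·1 + 36·2 + 14·4 + 10·2 = 274
B has the highest Borda score (363).

B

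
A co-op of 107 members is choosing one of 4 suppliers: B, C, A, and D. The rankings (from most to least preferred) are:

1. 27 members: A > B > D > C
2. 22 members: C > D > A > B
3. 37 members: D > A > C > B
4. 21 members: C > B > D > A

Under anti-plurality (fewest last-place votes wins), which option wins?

Last-place votes: B 59, C 27, A 21, D 0.
D is ranked last by the fewest voters, so D wins.

D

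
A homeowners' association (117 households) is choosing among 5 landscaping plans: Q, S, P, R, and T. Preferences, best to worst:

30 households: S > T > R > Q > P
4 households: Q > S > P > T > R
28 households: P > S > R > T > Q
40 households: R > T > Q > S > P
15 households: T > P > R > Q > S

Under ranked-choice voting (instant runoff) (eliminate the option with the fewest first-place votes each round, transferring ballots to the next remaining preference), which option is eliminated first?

Q

Round 1: Q 4, S 30, P 28, R 40, T 15. Eliminate Q.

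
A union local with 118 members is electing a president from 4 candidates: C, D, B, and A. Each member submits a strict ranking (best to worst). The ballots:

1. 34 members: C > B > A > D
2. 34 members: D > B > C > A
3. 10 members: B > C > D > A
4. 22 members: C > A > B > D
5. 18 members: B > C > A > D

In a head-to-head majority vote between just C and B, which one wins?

B

Voters preferring C to B: 56; preferring B to C: 62.
B wins the head-to-head.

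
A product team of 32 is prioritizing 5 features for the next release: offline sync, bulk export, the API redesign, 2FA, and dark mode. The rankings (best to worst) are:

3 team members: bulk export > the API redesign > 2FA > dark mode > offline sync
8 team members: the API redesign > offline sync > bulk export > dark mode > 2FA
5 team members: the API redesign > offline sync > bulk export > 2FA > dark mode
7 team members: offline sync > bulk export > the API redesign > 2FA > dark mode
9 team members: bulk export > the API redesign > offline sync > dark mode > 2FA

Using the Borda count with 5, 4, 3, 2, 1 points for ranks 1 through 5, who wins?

the API redesign

offline sync: 3·1 + 8·4 + 5·4 + 7·5 + 9·3 = 117
bulk export: 3·5 + 8·3 + 5·3 + 7·4 + 9·5 = 127
the API redesign: 3·4 + 8·5 + 5·5 + 7·3 + 9·4 = 134
2FA: 3·3 + 8·1 + 5·2 + 7·2 + 9·1 = 50
dark mode: 3·2 + 8·2 + 5·1 + 7·1 + 9·2 = 52
the API redesign has the highest Borda score (134).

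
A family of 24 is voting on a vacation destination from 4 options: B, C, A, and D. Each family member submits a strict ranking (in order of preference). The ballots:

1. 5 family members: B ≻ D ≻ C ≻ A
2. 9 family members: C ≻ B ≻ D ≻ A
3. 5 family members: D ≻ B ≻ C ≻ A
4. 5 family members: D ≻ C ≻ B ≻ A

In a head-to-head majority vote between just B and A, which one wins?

B

Voters preferring B to A: 24; preferring A to B: 0.
B wins the head-to-head.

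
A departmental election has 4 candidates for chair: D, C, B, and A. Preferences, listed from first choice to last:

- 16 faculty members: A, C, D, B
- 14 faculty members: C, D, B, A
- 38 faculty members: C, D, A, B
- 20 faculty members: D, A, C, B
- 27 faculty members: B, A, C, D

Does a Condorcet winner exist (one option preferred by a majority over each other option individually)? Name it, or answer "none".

none

Checking pairwise contests:
C beats D 95–20.
A beats C 63–52.
D beats B 88–27.
D beats A 72–43.
Every option loses at least one head-to-head, so there is no Condorcet winner.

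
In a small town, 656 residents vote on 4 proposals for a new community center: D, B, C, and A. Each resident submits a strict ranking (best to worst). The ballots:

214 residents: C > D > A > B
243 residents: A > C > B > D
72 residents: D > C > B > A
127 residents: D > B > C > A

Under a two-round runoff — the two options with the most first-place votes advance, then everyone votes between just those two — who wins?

C

Round 1 first-place votes: D 199, B 0, C 214, A 243.
A and C advance.
Runoff: A is preferred to C by 243 voters; C by 413.
C wins the runoff.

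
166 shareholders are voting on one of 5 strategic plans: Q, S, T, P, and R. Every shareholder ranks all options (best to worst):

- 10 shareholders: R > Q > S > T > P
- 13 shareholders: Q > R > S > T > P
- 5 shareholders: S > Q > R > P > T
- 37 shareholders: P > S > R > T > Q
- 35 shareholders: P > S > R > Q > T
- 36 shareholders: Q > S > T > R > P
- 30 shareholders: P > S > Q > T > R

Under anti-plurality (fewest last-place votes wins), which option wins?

S

Last-place votes: Q 37, S 0, T 40, P 59, R 30.
S is ranked last by the fewest voters, so S wins.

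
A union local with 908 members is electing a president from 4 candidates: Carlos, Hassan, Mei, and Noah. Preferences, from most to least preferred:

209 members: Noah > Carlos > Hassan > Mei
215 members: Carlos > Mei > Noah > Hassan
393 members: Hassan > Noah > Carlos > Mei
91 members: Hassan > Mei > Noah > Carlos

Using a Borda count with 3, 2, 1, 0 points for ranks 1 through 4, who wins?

Noah

Carlos: 209·2 + 215·3 + 393·1 + 91·0 = 1456
Hassan: 209·1 + 215·0 + 393·3 + 91·3 = 1661
Mei: 209·0 + 215·2 + 393·0 + 91·2 = 612
Noah: 209·3 + 215·1 + 393·2 + 91·1 = 1719
Noah has the highest Borda score (1719).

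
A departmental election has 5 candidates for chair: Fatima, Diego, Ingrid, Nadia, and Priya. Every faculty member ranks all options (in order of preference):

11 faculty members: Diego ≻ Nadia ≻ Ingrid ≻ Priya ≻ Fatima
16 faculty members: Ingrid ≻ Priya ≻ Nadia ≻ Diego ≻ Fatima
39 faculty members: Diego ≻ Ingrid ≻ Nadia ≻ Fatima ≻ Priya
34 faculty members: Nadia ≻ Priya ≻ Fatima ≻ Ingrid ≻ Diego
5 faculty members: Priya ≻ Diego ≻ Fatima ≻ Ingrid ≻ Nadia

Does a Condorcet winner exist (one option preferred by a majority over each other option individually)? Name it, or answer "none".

Checking pairwise contests:
Diego beats Fatima 71–34.
Priya beats Diego 55–50.
Diego beats Ingrid 55–50.
Diego beats Nadia 55–50.
Ingrid beats Priya 66–39.
Every option loses at least one head-to-head, so there is no Condorcet winner.

none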